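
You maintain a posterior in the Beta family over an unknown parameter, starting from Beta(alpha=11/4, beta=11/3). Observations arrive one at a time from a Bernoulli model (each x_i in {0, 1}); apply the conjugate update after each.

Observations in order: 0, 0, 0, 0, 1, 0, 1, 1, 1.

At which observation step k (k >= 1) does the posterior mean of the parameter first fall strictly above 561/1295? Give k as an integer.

obs 1: x=0 → posterior Beta(11/4, 14/3)
obs 2: x=0 → posterior Beta(11/4, 17/3)
obs 3: x=0 → posterior Beta(11/4, 20/3)
obs 4: x=0 → posterior Beta(11/4, 23/3)
obs 5: x=1 → posterior Beta(15/4, 23/3)
obs 6: x=0 → posterior Beta(15/4, 26/3)
obs 7: x=1 → posterior Beta(19/4, 26/3)
obs 8: x=1 → posterior Beta(23/4, 26/3)
obs 9: x=1 → posterior Beta(27/4, 26/3)

k = 9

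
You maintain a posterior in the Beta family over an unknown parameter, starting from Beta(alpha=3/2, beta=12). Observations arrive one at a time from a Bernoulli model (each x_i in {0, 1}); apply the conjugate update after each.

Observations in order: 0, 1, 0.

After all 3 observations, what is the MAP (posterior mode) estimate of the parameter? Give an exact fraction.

obs 1: x=0 → posterior Beta(3/2, 13)
obs 2: x=1 → posterior Beta(5/2, 13)
obs 3: x=0 → posterior Beta(5/2, 14)

3/29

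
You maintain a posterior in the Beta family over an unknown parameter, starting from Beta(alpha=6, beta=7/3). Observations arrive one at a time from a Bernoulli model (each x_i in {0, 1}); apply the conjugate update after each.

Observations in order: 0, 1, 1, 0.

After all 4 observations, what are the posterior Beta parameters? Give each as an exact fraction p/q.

alpha=8, beta=13/3

obs 1: x=0 → posterior Beta(6, 10/3)
obs 2: x=1 → posterior Beta(7, 10/3)
obs 3: x=1 → posterior Beta(8, 10/3)
obs 4: x=0 → posterior Beta(8, 13/3)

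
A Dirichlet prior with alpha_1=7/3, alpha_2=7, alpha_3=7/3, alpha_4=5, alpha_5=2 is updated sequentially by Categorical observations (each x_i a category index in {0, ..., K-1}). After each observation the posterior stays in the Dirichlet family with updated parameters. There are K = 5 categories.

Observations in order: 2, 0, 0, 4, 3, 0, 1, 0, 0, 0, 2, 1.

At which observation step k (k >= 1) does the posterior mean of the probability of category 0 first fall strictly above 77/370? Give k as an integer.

obs 1: x=2 → posterior Dirichlet(7/3, 7, 10/3, 5, 2)
obs 2: x=0 → posterior Dirichlet(10/3, 7, 10/3, 5, 2)
obs 3: x=0 → posterior Dirichlet(13/3, 7, 10/3, 5, 2)
obs 4: x=4 → posterior Dirichlet(13/3, 7, 10/3, 5, 3)
obs 5: x=3 → posterior Dirichlet(13/3, 7, 10/3, 6, 3)
obs 6: x=0 → posterior Dirichlet(16/3, 7, 10/3, 6, 3)
obs 7: x=1 → posterior Dirichlet(16/3, 8, 10/3, 6, 3)
obs 8: x=0 → posterior Dirichlet(19/3, 8, 10/3, 6, 3)
obs 9: x=0 → posterior Dirichlet(22/3, 8, 10/3, 6, 3)
obs 10: x=0 → posterior Dirichlet(25/3, 8, 10/3, 6, 3)
obs 11: x=2 → posterior Dirichlet(25/3, 8, 13/3, 6, 3)
obs 12: x=1 → posterior Dirichlet(25/3, 9, 13/3, 6, 3)

k = 6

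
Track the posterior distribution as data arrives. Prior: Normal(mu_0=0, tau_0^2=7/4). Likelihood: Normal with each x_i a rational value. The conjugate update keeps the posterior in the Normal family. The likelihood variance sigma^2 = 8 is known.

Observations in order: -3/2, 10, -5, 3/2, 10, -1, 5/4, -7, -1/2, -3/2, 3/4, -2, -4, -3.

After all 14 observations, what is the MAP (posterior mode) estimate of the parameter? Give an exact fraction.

-7/65

obs 1: x=-3/2 → posterior Normal(-7/26, 56/39)
obs 2: x=10 → posterior Normal(119/92, 28/23)
obs 3: x=-5 → posterior Normal(49/106, 56/53)
obs 4: x=3/2 → posterior Normal(7/12, 14/15)
obs 5: x=10 → posterior Normal(105/67, 56/67)
obs 6: x=-1 → posterior Normal(49/37, 28/37)
obs 7: x=5/4 → posterior Normal(427/324, 56/81)
obs 8: x=-7 → posterior Normal(21/32, 7/11)
obs 9: x=-1/2 → posterior Normal(217/380, 56/95)
obs 10: x=-3/2 → posterior Normal(175/408, 28/51)
obs 11: x=3/4 → posterior Normal(49/109, 56/109)
obs 12: x=-2 → posterior Normal(35/116, 14/29)
obs 13: x=-4 → posterior Normal(7/123, 56/123)
obs 14: x=-3 → posterior Normal(-7/65, 28/65)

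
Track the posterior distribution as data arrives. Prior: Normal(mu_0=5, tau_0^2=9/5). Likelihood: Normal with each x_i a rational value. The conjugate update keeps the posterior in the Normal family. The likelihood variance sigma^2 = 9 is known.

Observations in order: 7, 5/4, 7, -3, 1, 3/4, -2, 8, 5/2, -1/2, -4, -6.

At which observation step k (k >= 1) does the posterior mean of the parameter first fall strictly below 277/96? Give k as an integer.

k = 11

obs 1: x=7 → posterior Normal(16/3, 3/2)
obs 2: x=5/4 → posterior Normal(19/4, 9/7)
obs 3: x=7 → posterior Normal(161/32, 9/8)
obs 4: x=-3 → posterior Normal(149/36, 1)
obs 5: x=1 → posterior Normal(153/40, 9/10)
obs 6: x=3/4 → posterior Normal(39/11, 9/11)
obs 7: x=-2 → posterior Normal(37/12, 3/4)
obs 8: x=8 → posterior Normal(45/13, 9/13)
obs 9: x=5/2 → posterior Normal(95/28, 9/14)
obs 10: x=-1/2 → posterior Normal(47/15, 3/5)
obs 11: x=-4 → posterior Normal(43/16, 9/16)
obs 12: x=-6 → posterior Normal(37/17, 9/17)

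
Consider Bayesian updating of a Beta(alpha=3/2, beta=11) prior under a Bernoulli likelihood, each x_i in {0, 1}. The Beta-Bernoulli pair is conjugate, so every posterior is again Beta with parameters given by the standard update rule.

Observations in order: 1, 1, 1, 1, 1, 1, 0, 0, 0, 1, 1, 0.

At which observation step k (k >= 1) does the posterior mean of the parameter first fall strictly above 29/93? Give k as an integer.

obs 1: x=1 → posterior Beta(5/2, 11)
obs 2: x=1 → posterior Beta(7/2, 11)
obs 3: x=1 → posterior Beta(9/2, 11)
obs 4: x=1 → posterior Beta(11/2, 11)
obs 5: x=1 → posterior Beta(13/2, 11)
obs 6: x=1 → posterior Beta(15/2, 11)
obs 7: x=0 → posterior Beta(15/2, 12)
obs 8: x=0 → posterior Beta(15/2, 13)
obs 9: x=0 → posterior Beta(15/2, 14)
obs 10: x=1 → posterior Beta(17/2, 14)
obs 11: x=1 → posterior Beta(19/2, 14)
obs 12: x=0 → posterior Beta(19/2, 15)

k = 4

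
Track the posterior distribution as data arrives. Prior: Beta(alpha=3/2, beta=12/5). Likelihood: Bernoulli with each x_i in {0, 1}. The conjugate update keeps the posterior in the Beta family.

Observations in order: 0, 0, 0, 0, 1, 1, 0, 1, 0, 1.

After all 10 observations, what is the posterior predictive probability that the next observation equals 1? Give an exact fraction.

55/139

obs 1: x=0 → posterior Beta(3/2, 17/5)
obs 2: x=0 → posterior Beta(3/2, 22/5)
obs 3: x=0 → posterior Beta(3/2, 27/5)
obs 4: x=0 → posterior Beta(3/2, 32/5)
obs 5: x=1 → posterior Beta(5/2, 32/5)
obs 6: x=1 → posterior Beta(7/2, 32/5)
obs 7: x=0 → posterior Beta(7/2, 37/5)
obs 8: x=1 → posterior Beta(9/2, 37/5)
obs 9: x=0 → posterior Beta(9/2, 42/5)
obs 10: x=1 → posterior Beta(11/2, 42/5)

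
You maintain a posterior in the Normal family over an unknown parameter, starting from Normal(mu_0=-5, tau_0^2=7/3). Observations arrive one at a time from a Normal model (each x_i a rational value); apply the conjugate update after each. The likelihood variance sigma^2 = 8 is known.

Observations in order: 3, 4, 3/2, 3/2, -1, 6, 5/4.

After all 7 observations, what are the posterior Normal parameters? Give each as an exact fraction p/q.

mu_0=-25/292, tau_0^2=56/73

obs 1: x=3 → posterior Normal(-99/31, 56/31)
obs 2: x=4 → posterior Normal(-71/38, 28/19)
obs 3: x=3/2 → posterior Normal(-121/90, 56/45)
obs 4: x=3/2 → posterior Normal(-25/26, 14/13)
obs 5: x=-1 → posterior Normal(-57/59, 56/59)
obs 6: x=6 → posterior Normal(-5/22, 28/33)
obs 7: x=5/4 → posterior Normal(-25/292, 56/73)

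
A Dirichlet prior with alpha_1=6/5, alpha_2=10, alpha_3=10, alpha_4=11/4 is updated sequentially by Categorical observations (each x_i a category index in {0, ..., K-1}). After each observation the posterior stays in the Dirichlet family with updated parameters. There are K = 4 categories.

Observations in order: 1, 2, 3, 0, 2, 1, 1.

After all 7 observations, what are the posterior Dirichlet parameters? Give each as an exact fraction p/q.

obs 1: x=1 → posterior Dirichlet(6/5, 11, 10, 11/4)
obs 2: x=2 → posterior Dirichlet(6/5, 11, 11, 11/4)
obs 3: x=3 → posterior Dirichlet(6/5, 11, 11, 15/4)
obs 4: x=0 → posterior Dirichlet(11/5, 11, 11, 15/4)
obs 5: x=2 → posterior Dirichlet(11/5, 11, 12, 15/4)
obs 6: x=1 → posterior Dirichlet(11/5, 12, 12, 15/4)
obs 7: x=1 → posterior Dirichlet(11/5, 13, 12, 15/4)

alpha_1=11/5, alpha_2=13, alpha_3=12, alpha_4=15/4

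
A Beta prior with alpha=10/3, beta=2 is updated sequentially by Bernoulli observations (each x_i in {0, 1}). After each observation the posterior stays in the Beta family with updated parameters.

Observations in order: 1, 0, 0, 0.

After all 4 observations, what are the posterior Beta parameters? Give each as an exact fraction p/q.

obs 1: x=1 → posterior Beta(13/3, 2)
obs 2: x=0 → posterior Beta(13/3, 3)
obs 3: x=0 → posterior Beta(13/3, 4)
obs 4: x=0 → posterior Beta(13/3, 5)

alpha=13/3, beta=5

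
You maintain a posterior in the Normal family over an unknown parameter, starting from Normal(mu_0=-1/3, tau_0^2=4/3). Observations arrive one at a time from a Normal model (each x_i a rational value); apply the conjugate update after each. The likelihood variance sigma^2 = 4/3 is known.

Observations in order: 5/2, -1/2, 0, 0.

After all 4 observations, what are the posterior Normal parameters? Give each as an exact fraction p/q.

mu_0=1/3, tau_0^2=4/15

obs 1: x=5/2 → posterior Normal(13/12, 2/3)
obs 2: x=-1/2 → posterior Normal(5/9, 4/9)
obs 3: x=0 → posterior Normal(5/12, 1/3)
obs 4: x=0 → posterior Normal(1/3, 4/15)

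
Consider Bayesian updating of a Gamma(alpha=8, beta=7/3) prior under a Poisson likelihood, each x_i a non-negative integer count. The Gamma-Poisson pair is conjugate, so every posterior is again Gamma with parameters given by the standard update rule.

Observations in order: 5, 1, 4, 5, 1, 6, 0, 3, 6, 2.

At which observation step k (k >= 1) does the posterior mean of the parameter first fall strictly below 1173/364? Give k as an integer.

obs 1: x=5 → posterior Gamma(13, 10/3)
obs 2: x=1 → posterior Gamma(14, 13/3)
obs 3: x=4 → posterior Gamma(18, 16/3)
obs 4: x=5 → posterior Gamma(23, 19/3)
obs 5: x=1 → posterior Gamma(24, 22/3)
obs 6: x=6 → posterior Gamma(30, 25/3)
obs 7: x=0 → posterior Gamma(30, 28/3)
obs 8: x=3 → posterior Gamma(33, 31/3)
obs 9: x=6 → posterior Gamma(39, 34/3)
obs 10: x=2 → posterior Gamma(41, 37/3)

k = 7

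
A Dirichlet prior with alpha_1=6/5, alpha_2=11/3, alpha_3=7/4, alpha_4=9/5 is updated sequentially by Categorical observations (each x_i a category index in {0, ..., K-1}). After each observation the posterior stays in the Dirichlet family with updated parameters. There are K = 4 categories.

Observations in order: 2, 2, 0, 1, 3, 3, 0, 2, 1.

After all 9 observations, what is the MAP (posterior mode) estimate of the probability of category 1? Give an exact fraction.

8/23

obs 1: x=2 → posterior Dirichlet(6/5, 11/3, 11/4, 9/5)
obs 2: x=2 → posterior Dirichlet(6/5, 11/3, 15/4, 9/5)
obs 3: x=0 → posterior Dirichlet(11/5, 11/3, 15/4, 9/5)
obs 4: x=1 → posterior Dirichlet(11/5, 14/3, 15/4, 9/5)
obs 5: x=3 → posterior Dirichlet(11/5, 14/3, 15/4, 14/5)
obs 6: x=3 → posterior Dirichlet(11/5, 14/3, 15/4, 19/5)
obs 7: x=0 → posterior Dirichlet(16/5, 14/3, 15/4, 19/5)
obs 8: x=2 → posterior Dirichlet(16/5, 14/3, 19/4, 19/5)
obs 9: x=1 → posterior Dirichlet(16/5, 17/3, 19/4, 19/5)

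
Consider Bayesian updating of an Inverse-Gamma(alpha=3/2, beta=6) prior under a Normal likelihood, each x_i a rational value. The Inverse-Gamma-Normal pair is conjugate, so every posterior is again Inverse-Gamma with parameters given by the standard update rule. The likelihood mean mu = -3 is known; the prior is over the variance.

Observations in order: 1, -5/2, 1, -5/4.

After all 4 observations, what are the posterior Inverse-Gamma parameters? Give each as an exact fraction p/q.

alpha=7/2, beta=757/32

obs 1: x=1 → posterior Inverse-Gamma(2, 14)
obs 2: x=-5/2 → posterior Inverse-Gamma(5/2, 113/8)
obs 3: x=1 → posterior Inverse-Gamma(3, 177/8)
obs 4: x=-5/4 → posterior Inverse-Gamma(7/2, 757/32)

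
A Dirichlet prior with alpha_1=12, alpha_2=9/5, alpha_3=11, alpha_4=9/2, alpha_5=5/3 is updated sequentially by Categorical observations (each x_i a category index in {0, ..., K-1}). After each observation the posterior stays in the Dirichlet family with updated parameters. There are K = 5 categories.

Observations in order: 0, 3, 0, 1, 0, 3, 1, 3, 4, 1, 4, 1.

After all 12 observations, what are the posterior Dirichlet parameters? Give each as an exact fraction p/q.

obs 1: x=0 → posterior Dirichlet(13, 9/5, 11, 9/2, 5/3)
obs 2: x=3 → posterior Dirichlet(13, 9/5, 11, 11/2, 5/3)
obs 3: x=0 → posterior Dirichlet(14, 9/5, 11, 11/2, 5/3)
obs 4: x=1 → posterior Dirichlet(14, 14/5, 11, 11/2, 5/3)
obs 5: x=0 → posterior Dirichlet(15, 14/5, 11, 11/2, 5/3)
obs 6: x=3 → posterior Dirichlet(15, 14/5, 11, 13/2, 5/3)
obs 7: x=1 → posterior Dirichlet(15, 19/5, 11, 13/2, 5/3)
obs 8: x=3 → posterior Dirichlet(15, 19/5, 11, 15/2, 5/3)
obs 9: x=4 → posterior Dirichlet(15, 19/5, 11, 15/2, 8/3)
obs 10: x=1 → posterior Dirichlet(15, 24/5, 11, 15/2, 8/3)
obs 11: x=4 → posterior Dirichlet(15, 24/5, 11, 15/2, 11/3)
obs 12: x=1 → posterior Dirichlet(15, 29/5, 11, 15/2, 11/3)

alpha_1=15, alpha_2=29/5, alpha_3=11, alpha_4=15/2, alpha_5=11/3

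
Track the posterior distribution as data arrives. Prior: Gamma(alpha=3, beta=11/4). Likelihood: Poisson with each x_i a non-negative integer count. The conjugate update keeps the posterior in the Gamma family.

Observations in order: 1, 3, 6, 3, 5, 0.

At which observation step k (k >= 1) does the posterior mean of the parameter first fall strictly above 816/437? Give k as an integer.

obs 1: x=1 → posterior Gamma(4, 15/4)
obs 2: x=3 → posterior Gamma(7, 19/4)
obs 3: x=6 → posterior Gamma(13, 23/4)
obs 4: x=3 → posterior Gamma(16, 27/4)
obs 5: x=5 → posterior Gamma(21, 31/4)
obs 6: x=0 → posterior Gamma(21, 35/4)

k = 3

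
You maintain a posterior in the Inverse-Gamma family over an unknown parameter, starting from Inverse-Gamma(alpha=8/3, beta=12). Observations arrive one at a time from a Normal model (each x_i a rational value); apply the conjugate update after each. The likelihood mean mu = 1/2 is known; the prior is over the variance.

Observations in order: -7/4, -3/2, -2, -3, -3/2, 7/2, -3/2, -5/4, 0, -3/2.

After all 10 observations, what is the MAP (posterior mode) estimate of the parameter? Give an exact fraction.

obs 1: x=-7/4 → posterior Inverse-Gamma(19/6, 465/32)
obs 2: x=-3/2 → posterior Inverse-Gamma(11/3, 529/32)
obs 3: x=-2 → posterior Inverse-Gamma(25/6, 629/32)
obs 4: x=-3 → posterior Inverse-Gamma(14/3, 825/32)
obs 5: x=-3/2 → posterior Inverse-Gamma(31/6, 889/32)
obs 6: x=7/2 → posterior Inverse-Gamma(17/3, 1033/32)
obs 7: x=-3/2 → posterior Inverse-Gamma(37/6, 1097/32)
obs 8: x=-5/4 → posterior Inverse-Gamma(20/3, 573/16)
obs 9: x=0 → posterior Inverse-Gamma(43/6, 575/16)
obs 10: x=-3/2 → posterior Inverse-Gamma(23/3, 607/16)

1821/416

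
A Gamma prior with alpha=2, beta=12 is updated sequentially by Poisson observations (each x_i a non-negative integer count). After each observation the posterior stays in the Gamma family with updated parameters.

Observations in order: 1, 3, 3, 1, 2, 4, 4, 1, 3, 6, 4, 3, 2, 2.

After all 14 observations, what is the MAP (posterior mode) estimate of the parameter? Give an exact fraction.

20/13

obs 1: x=1 → posterior Gamma(3, 13)
obs 2: x=3 → posterior Gamma(6, 14)
obs 3: x=3 → posterior Gamma(9, 15)
obs 4: x=1 → posterior Gamma(10, 16)
obs 5: x=2 → posterior Gamma(12, 17)
obs 6: x=4 → posterior Gamma(16, 18)
obs 7: x=4 → posterior Gamma(20, 19)
obs 8: x=1 → posterior Gamma(21, 20)
obs 9: x=3 → posterior Gamma(24, 21)
obs 10: x=6 → posterior Gamma(30, 22)
obs 11: x=4 → posterior Gamma(34, 23)
obs 12: x=3 → posterior Gamma(37, 24)
obs 13: x=2 → posterior Gamma(39, 25)
obs 14: x=2 → posterior Gamma(41, 26)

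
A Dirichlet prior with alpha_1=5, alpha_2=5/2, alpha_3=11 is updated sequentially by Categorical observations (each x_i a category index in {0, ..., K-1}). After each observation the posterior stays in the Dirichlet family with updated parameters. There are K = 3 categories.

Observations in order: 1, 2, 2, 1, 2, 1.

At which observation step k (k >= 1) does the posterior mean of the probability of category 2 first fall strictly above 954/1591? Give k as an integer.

obs 1: x=1 → posterior Dirichlet(5, 7/2, 11)
obs 2: x=2 → posterior Dirichlet(5, 7/2, 12)
obs 3: x=2 → posterior Dirichlet(5, 7/2, 13)
obs 4: x=1 → posterior Dirichlet(5, 9/2, 13)
obs 5: x=2 → posterior Dirichlet(5, 9/2, 14)
obs 6: x=1 → posterior Dirichlet(5, 11/2, 14)

k = 3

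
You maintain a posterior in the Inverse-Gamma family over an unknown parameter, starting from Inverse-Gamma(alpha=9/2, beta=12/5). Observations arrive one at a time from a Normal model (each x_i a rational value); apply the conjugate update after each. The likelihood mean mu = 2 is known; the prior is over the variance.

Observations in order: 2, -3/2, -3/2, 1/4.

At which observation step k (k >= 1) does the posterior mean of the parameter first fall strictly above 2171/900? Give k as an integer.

obs 1: x=2 → posterior Inverse-Gamma(5, 12/5)
obs 2: x=-3/2 → posterior Inverse-Gamma(11/2, 341/40)
obs 3: x=-3/2 → posterior Inverse-Gamma(6, 293/20)
obs 4: x=1/4 → posterior Inverse-Gamma(13/2, 2589/160)

k = 3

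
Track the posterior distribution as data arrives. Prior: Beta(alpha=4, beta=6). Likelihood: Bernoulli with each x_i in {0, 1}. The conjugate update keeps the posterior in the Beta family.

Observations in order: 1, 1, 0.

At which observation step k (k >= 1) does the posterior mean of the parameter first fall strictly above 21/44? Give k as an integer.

k = 2

obs 1: x=1 → posterior Beta(5, 6)
obs 2: x=1 → posterior Beta(6, 6)
obs 3: x=0 → posterior Beta(6, 7)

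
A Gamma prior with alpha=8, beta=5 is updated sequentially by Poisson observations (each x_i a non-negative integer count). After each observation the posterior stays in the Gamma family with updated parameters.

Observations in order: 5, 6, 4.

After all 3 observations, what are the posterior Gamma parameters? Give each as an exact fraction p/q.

alpha=23, beta=8

obs 1: x=5 → posterior Gamma(13, 6)
obs 2: x=6 → posterior Gamma(19, 7)
obs 3: x=4 → posterior Gamma(23, 8)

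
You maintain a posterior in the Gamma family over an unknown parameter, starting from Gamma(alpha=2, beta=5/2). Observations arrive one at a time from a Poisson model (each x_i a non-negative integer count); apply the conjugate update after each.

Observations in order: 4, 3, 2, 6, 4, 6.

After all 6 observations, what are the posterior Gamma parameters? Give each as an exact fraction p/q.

alpha=27, beta=17/2

obs 1: x=4 → posterior Gamma(6, 7/2)
obs 2: x=3 → posterior Gamma(9, 9/2)
obs 3: x=2 → posterior Gamma(11, 11/2)
obs 4: x=6 → posterior Gamma(17, 13/2)
obs 5: x=4 → posterior Gamma(21, 15/2)
obs 6: x=6 → posterior Gamma(27, 17/2)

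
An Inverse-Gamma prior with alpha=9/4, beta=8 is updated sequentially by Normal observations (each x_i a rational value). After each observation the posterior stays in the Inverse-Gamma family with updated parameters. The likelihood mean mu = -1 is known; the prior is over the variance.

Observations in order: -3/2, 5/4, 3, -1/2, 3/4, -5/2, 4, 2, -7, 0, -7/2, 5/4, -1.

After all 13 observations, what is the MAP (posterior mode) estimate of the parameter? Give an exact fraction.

2003/312

obs 1: x=-3/2 → posterior Inverse-Gamma(11/4, 65/8)
obs 2: x=5/4 → posterior Inverse-Gamma(13/4, 341/32)
obs 3: x=3 → posterior Inverse-Gamma(15/4, 597/32)
obs 4: x=-1/2 → posterior Inverse-Gamma(17/4, 601/32)
obs 5: x=3/4 → posterior Inverse-Gamma(19/4, 325/16)
obs 6: x=-5/2 → posterior Inverse-Gamma(21/4, 343/16)
obs 7: x=4 → posterior Inverse-Gamma(23/4, 543/16)
obs 8: x=2 → posterior Inverse-Gamma(25/4, 615/16)
obs 9: x=-7 → posterior Inverse-Gamma(27/4, 903/16)
obs 10: x=0 → posterior Inverse-Gamma(29/4, 911/16)
obs 11: x=-7/2 → posterior Inverse-Gamma(31/4, 961/16)
obs 12: x=5/4 → posterior Inverse-Gamma(33/4, 2003/32)
obs 13: x=-1 → posterior Inverse-Gamma(35/4, 2003/32)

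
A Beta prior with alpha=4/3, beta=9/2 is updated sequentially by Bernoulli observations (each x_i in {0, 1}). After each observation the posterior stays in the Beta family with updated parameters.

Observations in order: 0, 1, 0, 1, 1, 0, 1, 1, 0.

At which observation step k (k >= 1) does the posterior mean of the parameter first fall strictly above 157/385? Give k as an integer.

k = 7

obs 1: x=0 → posterior Beta(4/3, 11/2)
obs 2: x=1 → posterior Beta(7/3, 11/2)
obs 3: x=0 → posterior Beta(7/3, 13/2)
obs 4: x=1 → posterior Beta(10/3, 13/2)
obs 5: x=1 → posterior Beta(13/3, 13/2)
obs 6: x=0 → posterior Beta(13/3, 15/2)
obs 7: x=1 → posterior Beta(16/3, 15/2)
obs 8: x=1 → posterior Beta(19/3, 15/2)
obs 9: x=0 → posterior Beta(19/3, 17/2)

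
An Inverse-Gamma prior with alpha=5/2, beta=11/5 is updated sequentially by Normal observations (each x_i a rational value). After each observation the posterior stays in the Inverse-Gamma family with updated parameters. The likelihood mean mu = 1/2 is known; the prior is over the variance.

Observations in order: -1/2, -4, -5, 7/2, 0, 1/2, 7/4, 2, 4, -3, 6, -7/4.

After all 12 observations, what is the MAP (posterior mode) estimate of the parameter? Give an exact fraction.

obs 1: x=-1/2 → posterior Inverse-Gamma(3, 27/10)
obs 2: x=-4 → posterior Inverse-Gamma(7/2, 513/40)
obs 3: x=-5 → posterior Inverse-Gamma(4, 559/20)
obs 4: x=7/2 → posterior Inverse-Gamma(9/2, 649/20)
obs 5: x=0 → posterior Inverse-Gamma(5, 1303/40)
obs 6: x=1/2 → posterior Inverse-Gamma(11/2, 1303/40)
obs 7: x=7/4 → posterior Inverse-Gamma(6, 5337/160)
obs 8: x=2 → posterior Inverse-Gamma(13/2, 5517/160)
obs 9: x=4 → posterior Inverse-Gamma(7, 6497/160)
obs 10: x=-3 → posterior Inverse-Gamma(15/2, 7477/160)
obs 11: x=6 → posterior Inverse-Gamma(8, 9897/160)
obs 12: x=-7/4 → posterior Inverse-Gamma(17/2, 5151/80)

5151/760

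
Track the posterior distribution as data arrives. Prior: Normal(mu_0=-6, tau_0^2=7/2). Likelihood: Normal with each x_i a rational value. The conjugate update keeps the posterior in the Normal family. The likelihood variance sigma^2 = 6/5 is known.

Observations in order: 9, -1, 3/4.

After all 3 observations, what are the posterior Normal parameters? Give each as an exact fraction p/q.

obs 1: x=9 → posterior Normal(243/47, 42/47)
obs 2: x=-1 → posterior Normal(104/41, 21/41)
obs 3: x=3/4 → posterior Normal(937/468, 14/39)

mu_0=937/468, tau_0^2=14/39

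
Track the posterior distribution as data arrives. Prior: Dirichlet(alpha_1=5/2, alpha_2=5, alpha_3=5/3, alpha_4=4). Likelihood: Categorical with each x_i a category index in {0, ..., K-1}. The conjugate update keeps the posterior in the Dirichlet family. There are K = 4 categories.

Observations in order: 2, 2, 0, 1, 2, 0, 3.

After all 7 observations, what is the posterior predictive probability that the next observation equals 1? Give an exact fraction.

obs 1: x=2 → posterior Dirichlet(5/2, 5, 8/3, 4)
obs 2: x=2 → posterior Dirichlet(5/2, 5, 11/3, 4)
obs 3: x=0 → posterior Dirichlet(7/2, 5, 11/3, 4)
obs 4: x=1 → posterior Dirichlet(7/2, 6, 11/3, 4)
obs 5: x=2 → posterior Dirichlet(7/2, 6, 14/3, 4)
obs 6: x=0 → posterior Dirichlet(9/2, 6, 14/3, 4)
obs 7: x=3 → posterior Dirichlet(9/2, 6, 14/3, 5)

36/121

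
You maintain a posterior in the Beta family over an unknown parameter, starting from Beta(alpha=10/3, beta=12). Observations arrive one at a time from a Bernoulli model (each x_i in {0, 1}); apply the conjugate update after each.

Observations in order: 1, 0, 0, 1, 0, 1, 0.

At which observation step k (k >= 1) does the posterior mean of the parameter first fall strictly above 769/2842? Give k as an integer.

k = 4

obs 1: x=1 → posterior Beta(13/3, 12)
obs 2: x=0 → posterior Beta(13/3, 13)
obs 3: x=0 → posterior Beta(13/3, 14)
obs 4: x=1 → posterior Beta(16/3, 14)
obs 5: x=0 → posterior Beta(16/3, 15)
obs 6: x=1 → posterior Beta(19/3, 15)
obs 7: x=0 → posterior Beta(19/3, 16)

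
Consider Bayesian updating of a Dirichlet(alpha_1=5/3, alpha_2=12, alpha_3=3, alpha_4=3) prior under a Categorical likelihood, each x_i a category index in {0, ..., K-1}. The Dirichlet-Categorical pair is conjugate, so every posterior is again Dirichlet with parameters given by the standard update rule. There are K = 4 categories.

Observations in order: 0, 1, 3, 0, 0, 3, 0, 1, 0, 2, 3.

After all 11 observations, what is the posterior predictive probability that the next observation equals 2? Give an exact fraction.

obs 1: x=0 → posterior Dirichlet(8/3, 12, 3, 3)
obs 2: x=1 → posterior Dirichlet(8/3, 13, 3, 3)
obs 3: x=3 → posterior Dirichlet(8/3, 13, 3, 4)
obs 4: x=0 → posterior Dirichlet(11/3, 13, 3, 4)
obs 5: x=0 → posterior Dirichlet(14/3, 13, 3, 4)
obs 6: x=3 → posterior Dirichlet(14/3, 13, 3, 5)
obs 7: x=0 → posterior Dirichlet(17/3, 13, 3, 5)
obs 8: x=1 → posterior Dirichlet(17/3, 14, 3, 5)
obs 9: x=0 → posterior Dirichlet(20/3, 14, 3, 5)
obs 10: x=2 → posterior Dirichlet(20/3, 14, 4, 5)
obs 11: x=3 → posterior Dirichlet(20/3, 14, 4, 6)

3/23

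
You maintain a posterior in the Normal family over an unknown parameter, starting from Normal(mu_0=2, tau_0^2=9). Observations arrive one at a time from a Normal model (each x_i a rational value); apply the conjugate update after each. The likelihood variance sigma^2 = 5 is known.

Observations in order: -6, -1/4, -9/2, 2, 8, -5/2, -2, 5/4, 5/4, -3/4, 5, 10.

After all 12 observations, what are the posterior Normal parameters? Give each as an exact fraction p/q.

mu_0=227/226, tau_0^2=45/113

obs 1: x=-6 → posterior Normal(-22/7, 45/14)
obs 2: x=-1/4 → posterior Normal(-185/92, 45/23)
obs 3: x=-9/2 → posterior Normal(-347/128, 45/32)
obs 4: x=2 → posterior Normal(-275/164, 45/41)
obs 5: x=8 → posterior Normal(13/200, 9/10)
obs 6: x=-5/2 → posterior Normal(-77/236, 45/59)
obs 7: x=-2 → posterior Normal(-149/272, 45/68)
obs 8: x=5/4 → posterior Normal(-26/77, 45/77)
obs 9: x=5/4 → posterior Normal(-59/344, 45/86)
obs 10: x=-3/4 → posterior Normal(-43/190, 9/19)
obs 11: x=5 → posterior Normal(47/208, 45/104)
obs 12: x=10 → posterior Normal(227/226, 45/113)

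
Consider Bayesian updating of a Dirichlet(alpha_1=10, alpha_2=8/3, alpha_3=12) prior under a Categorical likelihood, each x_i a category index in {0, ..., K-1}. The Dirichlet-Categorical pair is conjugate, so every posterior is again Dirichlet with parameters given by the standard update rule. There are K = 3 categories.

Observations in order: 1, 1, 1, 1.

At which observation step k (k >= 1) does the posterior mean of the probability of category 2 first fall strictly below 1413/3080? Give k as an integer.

obs 1: x=1 → posterior Dirichlet(10, 11/3, 12)
obs 2: x=1 → posterior Dirichlet(10, 14/3, 12)
obs 3: x=1 → posterior Dirichlet(10, 17/3, 12)
obs 4: x=1 → posterior Dirichlet(10, 20/3, 12)

k = 2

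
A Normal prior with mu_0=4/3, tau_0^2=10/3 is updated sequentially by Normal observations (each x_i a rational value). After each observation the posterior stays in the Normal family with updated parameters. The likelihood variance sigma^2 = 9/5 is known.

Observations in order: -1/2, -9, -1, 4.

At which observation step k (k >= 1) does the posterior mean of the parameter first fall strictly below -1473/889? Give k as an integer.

obs 1: x=-1/2 → posterior Normal(1/7, 90/77)
obs 2: x=-9 → posterior Normal(-439/127, 90/127)
obs 3: x=-1 → posterior Normal(-163/59, 30/59)
obs 4: x=4 → posterior Normal(-289/227, 90/227)

k = 2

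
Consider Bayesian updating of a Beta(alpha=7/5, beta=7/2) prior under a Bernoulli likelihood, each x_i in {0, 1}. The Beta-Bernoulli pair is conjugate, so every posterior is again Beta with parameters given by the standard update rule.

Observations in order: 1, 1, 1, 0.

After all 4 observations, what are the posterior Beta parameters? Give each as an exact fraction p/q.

obs 1: x=1 → posterior Beta(12/5, 7/2)
obs 2: x=1 → posterior Beta(17/5, 7/2)
obs 3: x=1 → posterior Beta(22/5, 7/2)
obs 4: x=0 → posterior Beta(22/5, 9/2)

alpha=22/5, beta=9/2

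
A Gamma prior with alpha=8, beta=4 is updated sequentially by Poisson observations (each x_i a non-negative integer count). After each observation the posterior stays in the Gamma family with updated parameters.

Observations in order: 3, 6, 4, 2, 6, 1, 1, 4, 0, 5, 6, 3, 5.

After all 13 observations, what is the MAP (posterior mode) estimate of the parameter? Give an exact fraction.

53/17

obs 1: x=3 → posterior Gamma(11, 5)
obs 2: x=6 → posterior Gamma(17, 6)
obs 3: x=4 → posterior Gamma(21, 7)
obs 4: x=2 → posterior Gamma(23, 8)
obs 5: x=6 → posterior Gamma(29, 9)
obs 6: x=1 → posterior Gamma(30, 10)
obs 7: x=1 → posterior Gamma(31, 11)
obs 8: x=4 → posterior Gamma(35, 12)
obs 9: x=0 → posterior Gamma(35, 13)
obs 10: x=5 → posterior Gamma(40, 14)
obs 11: x=6 → posterior Gamma(46, 15)
obs 12: x=3 → posterior Gamma(49, 16)
obs 13: x=5 → posterior Gamma(54, 17)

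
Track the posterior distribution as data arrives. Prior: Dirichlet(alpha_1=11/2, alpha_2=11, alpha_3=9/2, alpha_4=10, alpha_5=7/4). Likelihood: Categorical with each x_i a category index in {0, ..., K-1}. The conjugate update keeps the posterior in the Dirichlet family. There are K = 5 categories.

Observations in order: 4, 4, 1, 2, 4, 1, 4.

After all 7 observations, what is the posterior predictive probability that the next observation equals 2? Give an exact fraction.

22/159

obs 1: x=4 → posterior Dirichlet(11/2, 11, 9/2, 10, 11/4)
obs 2: x=4 → posterior Dirichlet(11/2, 11, 9/2, 10, 15/4)
obs 3: x=1 → posterior Dirichlet(11/2, 12, 9/2, 10, 15/4)
obs 4: x=2 → posterior Dirichlet(11/2, 12, 11/2, 10, 15/4)
obs 5: x=4 → posterior Dirichlet(11/2, 12, 11/2, 10, 19/4)
obs 6: x=1 → posterior Dirichlet(11/2, 13, 11/2, 10, 19/4)
obs 7: x=4 → posterior Dirichlet(11/2, 13, 11/2, 10, 23/4)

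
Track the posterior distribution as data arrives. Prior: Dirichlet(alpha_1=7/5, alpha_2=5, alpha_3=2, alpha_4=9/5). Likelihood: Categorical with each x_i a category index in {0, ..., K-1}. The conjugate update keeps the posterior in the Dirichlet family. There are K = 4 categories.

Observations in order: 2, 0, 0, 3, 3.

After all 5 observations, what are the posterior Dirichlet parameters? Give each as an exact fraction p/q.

obs 1: x=2 → posterior Dirichlet(7/5, 5, 3, 9/5)
obs 2: x=0 → posterior Dirichlet(12/5, 5, 3, 9/5)
obs 3: x=0 → posterior Dirichlet(17/5, 5, 3, 9/5)
obs 4: x=3 → posterior Dirichlet(17/5, 5, 3, 14/5)
obs 5: x=3 → posterior Dirichlet(17/5, 5, 3, 19/5)

alpha_1=17/5, alpha_2=5, alpha_3=3, alpha_4=19/5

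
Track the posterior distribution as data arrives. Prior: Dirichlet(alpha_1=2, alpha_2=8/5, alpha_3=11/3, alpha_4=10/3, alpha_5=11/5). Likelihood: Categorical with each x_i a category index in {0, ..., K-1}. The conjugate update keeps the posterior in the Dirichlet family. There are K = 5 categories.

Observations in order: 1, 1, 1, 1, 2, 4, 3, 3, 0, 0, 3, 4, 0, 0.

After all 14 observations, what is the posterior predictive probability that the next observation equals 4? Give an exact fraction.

21/134

obs 1: x=1 → posterior Dirichlet(2, 13/5, 11/3, 10/3, 11/5)
obs 2: x=1 → posterior Dirichlet(2, 18/5, 11/3, 10/3, 11/5)
obs 3: x=1 → posterior Dirichlet(2, 23/5, 11/3, 10/3, 11/5)
obs 4: x=1 → posterior Dirichlet(2, 28/5, 11/3, 10/3, 11/5)
obs 5: x=2 → posterior Dirichlet(2, 28/5, 14/3, 10/3, 11/5)
obs 6: x=4 → posterior Dirichlet(2, 28/5, 14/3, 10/3, 16/5)
obs 7: x=3 → posterior Dirichlet(2, 28/5, 14/3, 13/3, 16/5)
obs 8: x=3 → posterior Dirichlet(2, 28/5, 14/3, 16/3, 16/5)
obs 9: x=0 → posterior Dirichlet(3, 28/5, 14/3, 16/3, 16/5)
obs 10: x=0 → posterior Dirichlet(4, 28/5, 14/3, 16/3, 16/5)
obs 11: x=3 → posterior Dirichlet(4, 28/5, 14/3, 19/3, 16/5)
obs 12: x=4 → posterior Dirichlet(4, 28/5, 14/3, 19/3, 21/5)
obs 13: x=0 → posterior Dirichlet(5, 28/5, 14/3, 19/3, 21/5)
obs 14: x=0 → posterior Dirichlet(6, 28/5, 14/3, 19/3, 21/5)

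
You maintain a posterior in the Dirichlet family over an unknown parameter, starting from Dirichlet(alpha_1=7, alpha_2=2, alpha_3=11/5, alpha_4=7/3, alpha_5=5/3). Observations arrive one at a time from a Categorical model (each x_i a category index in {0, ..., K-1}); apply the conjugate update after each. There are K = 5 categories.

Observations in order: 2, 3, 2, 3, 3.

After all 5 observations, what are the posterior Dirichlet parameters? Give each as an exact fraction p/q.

alpha_1=7, alpha_2=2, alpha_3=21/5, alpha_4=16/3, alpha_5=5/3

obs 1: x=2 → posterior Dirichlet(7, 2, 16/5, 7/3, 5/3)
obs 2: x=3 → posterior Dirichlet(7, 2, 16/5, 10/3, 5/3)
obs 3: x=2 → posterior Dirichlet(7, 2, 21/5, 10/3, 5/3)
obs 4: x=3 → posterior Dirichlet(7, 2, 21/5, 13/3, 5/3)
obs 5: x=3 → posterior Dirichlet(7, 2, 21/5, 16/3, 5/3)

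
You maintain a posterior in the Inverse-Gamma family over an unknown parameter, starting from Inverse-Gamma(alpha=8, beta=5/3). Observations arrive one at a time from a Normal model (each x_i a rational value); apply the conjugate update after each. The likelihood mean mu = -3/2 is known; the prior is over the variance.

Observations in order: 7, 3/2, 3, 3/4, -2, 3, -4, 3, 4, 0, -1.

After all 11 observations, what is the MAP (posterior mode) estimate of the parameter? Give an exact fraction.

obs 1: x=7 → posterior Inverse-Gamma(17/2, 907/24)
obs 2: x=3/2 → posterior Inverse-Gamma(9, 1015/24)
obs 3: x=3 → posterior Inverse-Gamma(19/2, 629/12)
obs 4: x=3/4 → posterior Inverse-Gamma(10, 5275/96)
obs 5: x=-2 → posterior Inverse-Gamma(21/2, 5287/96)
obs 6: x=3 → posterior Inverse-Gamma(11, 6259/96)
obs 7: x=-4 → posterior Inverse-Gamma(23/2, 6559/96)
obs 8: x=3 → posterior Inverse-Gamma(12, 7531/96)
obs 9: x=4 → posterior Inverse-Gamma(25/2, 8983/96)
obs 10: x=0 → posterior Inverse-Gamma(13, 9091/96)
obs 11: x=-1 → posterior Inverse-Gamma(27/2, 9103/96)

9103/1392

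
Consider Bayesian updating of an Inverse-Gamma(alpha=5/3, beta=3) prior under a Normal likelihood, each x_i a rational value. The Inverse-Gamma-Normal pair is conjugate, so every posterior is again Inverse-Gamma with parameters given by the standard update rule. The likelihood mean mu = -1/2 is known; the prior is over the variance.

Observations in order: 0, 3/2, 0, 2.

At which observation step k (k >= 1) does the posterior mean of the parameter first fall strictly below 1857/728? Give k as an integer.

k = 3

obs 1: x=0 → posterior Inverse-Gamma(13/6, 25/8)
obs 2: x=3/2 → posterior Inverse-Gamma(8/3, 41/8)
obs 3: x=0 → posterior Inverse-Gamma(19/6, 21/4)
obs 4: x=2 → posterior Inverse-Gamma(11/3, 67/8)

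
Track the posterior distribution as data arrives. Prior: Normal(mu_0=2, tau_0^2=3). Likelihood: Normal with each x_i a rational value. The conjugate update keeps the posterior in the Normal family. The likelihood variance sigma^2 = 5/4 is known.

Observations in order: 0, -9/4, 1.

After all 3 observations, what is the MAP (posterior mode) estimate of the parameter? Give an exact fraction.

-5/41

obs 1: x=0 → posterior Normal(10/17, 15/17)
obs 2: x=-9/4 → posterior Normal(-17/29, 15/29)
obs 3: x=1 → posterior Normal(-5/41, 15/41)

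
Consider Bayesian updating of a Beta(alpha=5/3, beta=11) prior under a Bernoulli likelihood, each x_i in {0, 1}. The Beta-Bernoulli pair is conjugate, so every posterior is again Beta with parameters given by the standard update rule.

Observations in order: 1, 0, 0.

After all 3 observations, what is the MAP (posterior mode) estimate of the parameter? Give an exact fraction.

obs 1: x=1 → posterior Beta(8/3, 11)
obs 2: x=0 → posterior Beta(8/3, 12)
obs 3: x=0 → posterior Beta(8/3, 13)

5/41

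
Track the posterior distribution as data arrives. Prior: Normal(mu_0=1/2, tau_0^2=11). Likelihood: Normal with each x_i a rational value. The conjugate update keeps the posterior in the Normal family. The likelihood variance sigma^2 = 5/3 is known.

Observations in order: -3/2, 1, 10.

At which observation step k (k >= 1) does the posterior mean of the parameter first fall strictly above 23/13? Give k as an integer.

obs 1: x=-3/2 → posterior Normal(-47/38, 55/38)
obs 2: x=1 → posterior Normal(-14/71, 55/71)
obs 3: x=10 → posterior Normal(79/26, 55/104)

k = 3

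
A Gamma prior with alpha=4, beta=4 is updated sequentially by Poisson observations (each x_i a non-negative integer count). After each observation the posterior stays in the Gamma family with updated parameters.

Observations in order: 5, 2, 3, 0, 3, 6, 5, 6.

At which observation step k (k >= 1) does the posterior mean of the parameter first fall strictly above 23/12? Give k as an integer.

obs 1: x=5 → posterior Gamma(9, 5)
obs 2: x=2 → posterior Gamma(11, 6)
obs 3: x=3 → posterior Gamma(14, 7)
obs 4: x=0 → posterior Gamma(14, 8)
obs 5: x=3 → posterior Gamma(17, 9)
obs 6: x=6 → posterior Gamma(23, 10)
obs 7: x=5 → posterior Gamma(28, 11)
obs 8: x=6 → posterior Gamma(34, 12)

k = 3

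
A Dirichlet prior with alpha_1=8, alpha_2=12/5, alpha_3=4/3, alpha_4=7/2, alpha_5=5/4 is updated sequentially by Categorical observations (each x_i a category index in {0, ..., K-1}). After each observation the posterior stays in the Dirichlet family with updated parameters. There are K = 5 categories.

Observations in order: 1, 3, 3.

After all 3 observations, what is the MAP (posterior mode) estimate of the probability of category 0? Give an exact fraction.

obs 1: x=1 → posterior Dirichlet(8, 17/5, 4/3, 7/2, 5/4)
obs 2: x=3 → posterior Dirichlet(8, 17/5, 4/3, 9/2, 5/4)
obs 3: x=3 → posterior Dirichlet(8, 17/5, 4/3, 11/2, 5/4)

420/869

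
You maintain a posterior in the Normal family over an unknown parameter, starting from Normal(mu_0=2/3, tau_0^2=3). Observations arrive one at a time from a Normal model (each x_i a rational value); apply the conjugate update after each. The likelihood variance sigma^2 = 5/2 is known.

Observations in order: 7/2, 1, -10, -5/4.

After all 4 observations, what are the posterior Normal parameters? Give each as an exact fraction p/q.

obs 1: x=7/2 → posterior Normal(73/33, 15/11)
obs 2: x=1 → posterior Normal(91/51, 15/17)
obs 3: x=-10 → posterior Normal(-89/69, 15/23)
obs 4: x=-5/4 → posterior Normal(-223/174, 15/29)

mu_0=-223/174, tau_0^2=15/29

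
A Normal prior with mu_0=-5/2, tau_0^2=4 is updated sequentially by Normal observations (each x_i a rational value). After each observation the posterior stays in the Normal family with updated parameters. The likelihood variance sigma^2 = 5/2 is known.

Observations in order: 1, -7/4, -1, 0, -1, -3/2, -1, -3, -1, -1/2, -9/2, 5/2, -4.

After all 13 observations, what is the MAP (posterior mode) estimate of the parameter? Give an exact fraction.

-277/218

obs 1: x=1 → posterior Normal(-9/26, 20/13)
obs 2: x=-7/4 → posterior Normal(-37/42, 20/21)
obs 3: x=-1 → posterior Normal(-53/58, 20/29)
obs 4: x=0 → posterior Normal(-53/74, 20/37)
obs 5: x=-1 → posterior Normal(-23/30, 4/9)
obs 6: x=-3/2 → posterior Normal(-93/106, 20/53)
obs 7: x=-1 → posterior Normal(-109/122, 20/61)
obs 8: x=-3 → posterior Normal(-157/138, 20/69)
obs 9: x=-1 → posterior Normal(-173/154, 20/77)
obs 10: x=-1/2 → posterior Normal(-181/170, 4/17)
obs 11: x=-9/2 → posterior Normal(-253/186, 20/93)
obs 12: x=5/2 → posterior Normal(-213/202, 20/101)
obs 13: x=-4 → posterior Normal(-277/218, 20/109)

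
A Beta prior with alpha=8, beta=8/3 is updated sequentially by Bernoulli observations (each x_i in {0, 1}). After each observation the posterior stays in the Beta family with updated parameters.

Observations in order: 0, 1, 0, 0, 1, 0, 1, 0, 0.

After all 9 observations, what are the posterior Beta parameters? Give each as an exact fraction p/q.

obs 1: x=0 → posterior Beta(8, 11/3)
obs 2: x=1 → posterior Beta(9, 11/3)
obs 3: x=0 → posterior Beta(9, 14/3)
obs 4: x=0 → posterior Beta(9, 17/3)
obs 5: x=1 → posterior Beta(10, 17/3)
obs 6: x=0 → posterior Beta(10, 20/3)
obs 7: x=1 → posterior Beta(11, 20/3)
obs 8: x=0 → posterior Beta(11, 23/3)
obs 9: x=0 → posterior Beta(11, 26/3)

alpha=11, beta=26/3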